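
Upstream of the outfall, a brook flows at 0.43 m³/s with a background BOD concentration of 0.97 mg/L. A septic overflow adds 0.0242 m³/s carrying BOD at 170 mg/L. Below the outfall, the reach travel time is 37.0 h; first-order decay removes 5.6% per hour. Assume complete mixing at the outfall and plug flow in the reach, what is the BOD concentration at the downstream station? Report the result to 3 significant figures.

1.18 mg/L

Mass balance: C = (0.4300·0.9700 + 0.02420·170.0) / 0.4542 = 4.531/0.4542 = 9.976 mg/L.
5.6%/h lost → k = −ln(1 − 0.056) = 0.05763 h⁻¹.
Decay over the reach: 9.976·exp(−kt) = 9.976·0.1186 = 1.183 mg/L.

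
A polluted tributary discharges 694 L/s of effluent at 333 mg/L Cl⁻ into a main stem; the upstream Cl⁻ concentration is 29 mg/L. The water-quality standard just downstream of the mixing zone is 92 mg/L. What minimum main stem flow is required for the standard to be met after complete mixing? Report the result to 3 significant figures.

Set C_mix = 92: (Q·29.00 + 694.0·333.0) / (Q + 694.0) = 92
→ Q = 694.0·(333.0 − 92)/(92 − 29.00) = 2655 L/s.

2650 L/s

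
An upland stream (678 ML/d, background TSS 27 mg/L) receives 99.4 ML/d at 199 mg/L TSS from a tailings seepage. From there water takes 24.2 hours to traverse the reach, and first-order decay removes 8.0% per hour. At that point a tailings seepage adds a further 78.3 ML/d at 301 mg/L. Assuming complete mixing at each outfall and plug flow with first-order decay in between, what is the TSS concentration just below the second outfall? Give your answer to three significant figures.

33.5 mg/L

Conservation of mass: C = (678.0·27.00 + 99.40·199.0) / 777.4 = 38090/777.4 = 48.99 mg/L; combined flow 777.4 ML/d.
8.0%/h lost → k = −ln(1 − 0.08) = 0.08338 h⁻¹.
After decay, C = 48.99 × e^(−kt) = 48.99 × 0.1329 = 6.513 mg/L.
Second outfall: C = (777.4·6.513 + 78.30·301.0)/855.7 = 33.46 mg/L.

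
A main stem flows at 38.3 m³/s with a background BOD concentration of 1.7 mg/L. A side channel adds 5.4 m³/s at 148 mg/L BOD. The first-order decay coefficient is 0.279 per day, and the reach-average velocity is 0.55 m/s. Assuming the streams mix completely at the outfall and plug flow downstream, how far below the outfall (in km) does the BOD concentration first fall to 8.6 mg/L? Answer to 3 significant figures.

Mass balance: C = (38.30·1.700 + 5.400·148.0) / 43.70 = 864.3/43.70 = 19.78 mg/L.
Set 19.78·exp(−k·t) = 8.6 → t = ln(19.78/8.6)/k = 257900 s = 71.64 h.
Distance = v·t = 0.55·257900 = 141800 m = 141.8 km.

142 km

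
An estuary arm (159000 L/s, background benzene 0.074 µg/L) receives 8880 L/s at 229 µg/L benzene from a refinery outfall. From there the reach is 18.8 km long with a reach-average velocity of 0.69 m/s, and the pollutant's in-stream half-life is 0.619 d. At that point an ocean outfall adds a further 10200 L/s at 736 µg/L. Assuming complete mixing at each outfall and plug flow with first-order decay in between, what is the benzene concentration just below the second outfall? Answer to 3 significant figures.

Mixed concentration C = ΣQC/ΣQ = (159000·0.07400 + 8880·229.0) / 167900 = 2045000/167900 = 12.18 µg/L; combined flow 167900 L/s.
Travel time t = 18.8·1000 / 0.69 = 27250 s = 7.568 h.
Half-life 0.619 d → k = ln 2 / 0.619 = 1.120 d⁻¹.
Decay over the reach: 12.18·exp(−kt) = 12.18·0.7025 = 8.558 µg/L.
Second outfall: C = (167900·8.558 + 10200·736.0)/178100 = 50.22 µg/L.

50.2 µg/L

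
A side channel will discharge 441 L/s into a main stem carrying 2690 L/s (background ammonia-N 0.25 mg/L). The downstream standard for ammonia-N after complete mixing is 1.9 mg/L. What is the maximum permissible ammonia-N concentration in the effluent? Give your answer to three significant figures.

At the limit, (Qr·Cr + Qe·Cₑ)/(Qr + Qe) = 1.9:
Cₑ = (3131·1.9 − 2690·0.2500) / 441.0 = 11.96 mg/L.

12.0 mg/L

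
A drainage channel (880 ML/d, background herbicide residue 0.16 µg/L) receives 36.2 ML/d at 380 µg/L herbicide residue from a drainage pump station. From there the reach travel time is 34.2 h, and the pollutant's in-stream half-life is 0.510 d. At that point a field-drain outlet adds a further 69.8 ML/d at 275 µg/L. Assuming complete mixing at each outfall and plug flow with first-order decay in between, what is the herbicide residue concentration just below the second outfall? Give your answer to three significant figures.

21.5 µg/L

Conservation of mass: C = (880.0·0.1600 + 36.20·380.0) / 916.2 = 13900/916.2 = 15.17 µg/L; combined flow 916.2 ML/d.
Half-life 0.510 d → k = ln 2 / 0.510 = 1.359 d⁻¹.
After decay, C = 15.17 × e^(−kt) = 15.17 × 0.1442 = 2.187 µg/L.
At the second outfall, C = (916.2·2.187 + 69.80·275.0) / (916.2 + 69.80) = 21.50 µg/L.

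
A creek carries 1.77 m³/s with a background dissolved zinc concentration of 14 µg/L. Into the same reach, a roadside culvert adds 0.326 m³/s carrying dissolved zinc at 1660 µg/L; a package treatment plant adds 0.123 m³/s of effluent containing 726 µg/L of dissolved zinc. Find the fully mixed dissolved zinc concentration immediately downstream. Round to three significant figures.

Conservation of mass: C = (1.770·14.00 + 0.3260·1660 + 0.1230·726.0) / 2.219 = 655.2/2.219 = 295.3 µg/L.

295 µg/L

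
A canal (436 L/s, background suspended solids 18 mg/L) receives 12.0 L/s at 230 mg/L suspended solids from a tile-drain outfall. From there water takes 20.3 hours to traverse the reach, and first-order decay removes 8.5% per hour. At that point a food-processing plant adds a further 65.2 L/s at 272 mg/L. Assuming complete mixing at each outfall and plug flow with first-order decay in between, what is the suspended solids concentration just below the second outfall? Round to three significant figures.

Conservation of mass: C = (436.0·18.00 + 12.00·230.0) / 448.0 = 10610/448.0 = 23.68 mg/L; combined flow 448.0 L/s.
8.5%/h lost → k = −ln(1 − 0.085) = 0.08883 h⁻¹.
Applying C = C₀e^(−kt): 23.68 × 0.1648 = 3.901 mg/L.
Second outfall: C = (448.0·3.901 + 65.20·272.0)/513.2 = 37.96 mg/L.

38.0 mg/L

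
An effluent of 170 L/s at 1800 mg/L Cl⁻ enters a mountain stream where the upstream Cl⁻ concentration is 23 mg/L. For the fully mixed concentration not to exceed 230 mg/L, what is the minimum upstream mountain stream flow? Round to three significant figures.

Set C_mix = 230: (Q·23.00 + 170.0·1800) / (Q + 170.0) = 230
→ Q = 170.0·(1800 − 230)/(230 − 23.00) = 1289 L/s.

1290 L/s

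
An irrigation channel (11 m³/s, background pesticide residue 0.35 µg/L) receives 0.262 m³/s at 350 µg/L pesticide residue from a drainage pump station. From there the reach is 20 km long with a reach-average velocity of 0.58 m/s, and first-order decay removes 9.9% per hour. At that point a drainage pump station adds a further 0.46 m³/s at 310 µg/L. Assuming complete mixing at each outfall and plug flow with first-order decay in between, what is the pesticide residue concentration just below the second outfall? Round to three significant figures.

15.2 µg/L

Conservation of mass: C = (11.00·0.3500 + 0.2620·350.0) / 11.26 = 95.55/11.26 = 8.484 µg/L; combined flow 11.26 m³/s.
Travel time t = 20·1000 / 0.58 = 34480 s = 9.579 h.
9.9%/h lost → k = −ln(1 − 0.099) = 0.1043 h⁻¹.
After decay, C = 8.484 × e^(−kt) = 8.484 × 0.3684 = 3.126 µg/L.
At the second outfall, C = (11.26·3.126 + 0.4600·310.0) / (11.26 + 0.4600) = 15.17 µg/L.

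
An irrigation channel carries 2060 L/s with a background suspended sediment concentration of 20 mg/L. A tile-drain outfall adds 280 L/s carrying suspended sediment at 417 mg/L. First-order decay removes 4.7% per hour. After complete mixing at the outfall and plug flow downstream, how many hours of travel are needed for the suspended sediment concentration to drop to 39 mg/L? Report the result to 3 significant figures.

11.4 h

Mass balance: C = (2060·20.00 + 280.0·417.0) / 2340 = 158000/2340 = 67.50 mg/L.
4.7%/h lost → k = −ln(1 − 0.047) = 0.04814 h⁻¹.
67.50·exp(−k·t) = 39 → t = ln(67.50/39)/k = 41030 s = 11.40 h.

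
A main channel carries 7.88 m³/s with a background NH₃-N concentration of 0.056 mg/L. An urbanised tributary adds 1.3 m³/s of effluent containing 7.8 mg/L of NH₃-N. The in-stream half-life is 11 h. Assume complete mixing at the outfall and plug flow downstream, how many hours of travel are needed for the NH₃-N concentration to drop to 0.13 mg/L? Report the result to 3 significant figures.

Mixed concentration C = ΣQC/ΣQ = (7.880·0.05600 + 1.300·7.800) / 9.180 = 10.58/9.180 = 1.153 mg/L.
Half-life 11 h → k = ln 2 / 11 = 0.06301 h⁻¹ = 1.512 d⁻¹.
1.153·exp(−k·t) = 0.13 → t = ln(1.153/0.13)/k = 124700 s = 34.63 h.

34.6 h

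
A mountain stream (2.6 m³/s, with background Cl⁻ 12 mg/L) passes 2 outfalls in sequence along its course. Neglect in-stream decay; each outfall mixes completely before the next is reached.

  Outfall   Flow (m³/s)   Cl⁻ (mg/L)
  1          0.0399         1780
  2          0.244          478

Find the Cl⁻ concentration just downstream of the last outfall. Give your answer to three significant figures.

75.9 mg/L

Below outfall 1: Q → 2.640 m³/s, C = (2.600·12.00 + 0.03990·1780)/2.640 = 38.72 mg/L.
Below outfall 2: Q → 2.884 m³/s, C = (2.640·38.72 + 0.2440·478.0)/2.884 = 75.89 mg/L.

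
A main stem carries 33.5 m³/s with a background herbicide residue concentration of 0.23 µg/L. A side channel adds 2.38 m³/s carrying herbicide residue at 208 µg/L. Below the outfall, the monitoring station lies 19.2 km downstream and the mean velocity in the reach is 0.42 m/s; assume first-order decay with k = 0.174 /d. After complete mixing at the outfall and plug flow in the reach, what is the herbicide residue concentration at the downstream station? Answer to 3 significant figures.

Mass balance: C = (33.50·0.2300 + 2.380·208.0) / 35.88 = 502.7/35.88 = 14.01 µg/L.
Travel time t = 19.2·1000 / 0.42 = 45710 s = 12.70 h.
After decay, C = 14.01 × e^(−kt) = 14.01 × 0.9120 = 12.78 µg/L.

12.8 µg/L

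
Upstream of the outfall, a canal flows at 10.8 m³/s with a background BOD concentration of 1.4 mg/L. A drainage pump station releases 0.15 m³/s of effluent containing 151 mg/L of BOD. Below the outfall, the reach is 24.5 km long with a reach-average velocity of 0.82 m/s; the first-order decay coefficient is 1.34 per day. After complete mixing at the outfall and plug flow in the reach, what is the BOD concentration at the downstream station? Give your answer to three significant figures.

After mixing, C = (10.80·1.400 + 0.1500·151.0) / 10.95 = 37.77/10.95 = 3.449 mg/L.
Travel time t = 24.5·1000 / 0.82 = 29880 s = 8.299 h.
Applying C = C₀e^(−kt): 3.449 × 0.6291 = 2.170 mg/L.

2.17 mg/L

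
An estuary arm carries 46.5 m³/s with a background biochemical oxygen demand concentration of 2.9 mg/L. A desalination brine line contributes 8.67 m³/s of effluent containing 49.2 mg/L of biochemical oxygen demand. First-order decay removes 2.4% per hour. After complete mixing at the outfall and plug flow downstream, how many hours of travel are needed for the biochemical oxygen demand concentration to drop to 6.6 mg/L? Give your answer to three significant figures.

Mixed concentration C = ΣQC/ΣQ = (46.50·2.900 + 8.670·49.20) / 55.17 = 561.4/55.17 = 10.18 mg/L.
2.4%/h lost → k = −ln(1 − 0.024) = 0.02429 h⁻¹.
10.18·exp(−k·t) = 6.6 → t = ln(10.18/6.6)/k = 64160 s = 17.82 h.

17.8 h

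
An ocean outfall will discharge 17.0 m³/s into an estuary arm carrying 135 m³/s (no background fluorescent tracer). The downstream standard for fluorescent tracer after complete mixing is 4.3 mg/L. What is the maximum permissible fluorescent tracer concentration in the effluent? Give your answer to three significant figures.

38.4 mg/L

At the limit, (Qr·Cr + Qe·Cₑ)/(Qr + Qe) = 4.3:
Cₑ = (152.0·4.3 − 135.0·0) / 17.00 = 38.45 mg/L.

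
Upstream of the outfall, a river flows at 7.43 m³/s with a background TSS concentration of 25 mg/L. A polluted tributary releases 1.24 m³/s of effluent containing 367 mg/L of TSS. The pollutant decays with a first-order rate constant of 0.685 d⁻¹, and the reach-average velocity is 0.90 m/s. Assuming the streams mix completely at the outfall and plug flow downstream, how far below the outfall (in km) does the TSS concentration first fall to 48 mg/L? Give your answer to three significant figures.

49.0 km

Mixed concentration C = ΣQC/ΣQ = (7.430·25.00 + 1.240·367.0) / 8.670 = 640.8/8.670 = 73.91 mg/L.
Set 73.91·exp(−k·t) = 48 → t = ln(73.91/48)/k = 54450 s = 15.13 h.
Distance = v·t = 0.90·54450 = 49010 m = 49.01 km.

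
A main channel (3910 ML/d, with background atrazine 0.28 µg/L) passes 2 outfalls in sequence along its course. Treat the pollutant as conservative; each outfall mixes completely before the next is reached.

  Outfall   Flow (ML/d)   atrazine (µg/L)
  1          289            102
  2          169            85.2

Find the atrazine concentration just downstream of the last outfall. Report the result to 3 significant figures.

After outfall 1: Q = 3910 + 289.0 = 4199 ML/d; C = (3910·0.2800 + 289.0·102.0)/4199 = 7.281 µg/L.
After outfall 2: Q = 4199 + 169.0 = 4368 ML/d; C = (4199·7.281 + 169.0·85.20)/4368 = 10.30 µg/L.

10.3 µg/L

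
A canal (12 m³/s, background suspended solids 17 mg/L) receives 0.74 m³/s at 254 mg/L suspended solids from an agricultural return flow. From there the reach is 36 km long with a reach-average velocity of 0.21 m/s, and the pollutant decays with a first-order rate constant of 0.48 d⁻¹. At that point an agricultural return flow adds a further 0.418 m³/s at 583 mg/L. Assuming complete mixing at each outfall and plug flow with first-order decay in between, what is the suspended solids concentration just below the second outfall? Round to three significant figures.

30.0 mg/L

Flow-weighted average: C = (12.00·17.00 + 0.7400·254.0) / 12.74 = 392.0/12.74 = 30.77 mg/L; combined flow 12.74 m³/s.
Travel time t = 36·1000 / 0.21 = 171400 s = 47.62 h.
Decay over the reach: 30.77·exp(−kt) = 30.77·0.3858 = 11.87 mg/L.
At the second outfall, C = (12.74·11.87 + 0.4180·583.0) / (12.74 + 0.4180) = 30.01 mg/L.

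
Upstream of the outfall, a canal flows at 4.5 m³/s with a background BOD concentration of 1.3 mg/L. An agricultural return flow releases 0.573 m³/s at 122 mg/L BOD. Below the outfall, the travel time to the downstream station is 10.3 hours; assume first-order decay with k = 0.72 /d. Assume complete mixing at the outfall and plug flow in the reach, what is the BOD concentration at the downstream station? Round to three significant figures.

11.0 mg/L

After mixing, C = (4.500·1.300 + 0.5730·122.0) / 5.073 = 75.76/5.073 = 14.93 mg/L.
First-order decay: C = 14.93·exp(−k·t) = 14.93·0.7342 = 10.96 mg/L.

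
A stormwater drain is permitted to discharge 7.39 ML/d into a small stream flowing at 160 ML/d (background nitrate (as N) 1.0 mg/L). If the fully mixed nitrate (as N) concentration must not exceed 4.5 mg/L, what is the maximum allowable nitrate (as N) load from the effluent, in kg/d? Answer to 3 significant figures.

Mass balance at the limit: 160.0·1.000 + 7.390·Cₑ = 167.4·4.5 → Cₑ = 80.28 mg/L.
7.390 ML/d = 0.08553 m³/s. Load = 0.08553 m³/s × 80.28 g/m³ × 86 400 s/d = 593.3 kg/d.

593 kg/d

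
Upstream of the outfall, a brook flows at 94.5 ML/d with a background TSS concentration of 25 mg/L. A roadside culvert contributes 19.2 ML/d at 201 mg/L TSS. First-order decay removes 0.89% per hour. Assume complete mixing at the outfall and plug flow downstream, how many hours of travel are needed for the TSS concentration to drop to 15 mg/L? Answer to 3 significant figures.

145 h

Mixed concentration C = ΣQC/ΣQ = (94.50·25.00 + 19.20·201.0) / 113.7 = 6222/113.7 = 54.72 mg/L.
0.89%/h lost → k = −ln(1 − 0.0089) = 0.008940 h⁻¹.
54.72·exp(−k·t) = 15 → t = ln(54.72/15)/k = 521200 s = 144.8 h.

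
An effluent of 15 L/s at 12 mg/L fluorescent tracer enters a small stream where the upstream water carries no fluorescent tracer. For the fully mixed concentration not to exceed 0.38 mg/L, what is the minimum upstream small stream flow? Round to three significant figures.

459 L/s

Set C_mix = 0.38: (Q·0 + 15.00·12.00) / (Q + 15.00) = 0.38
→ Q = 15.00·(12.00 − 0.38)/(0.38 − 0) = 458.7 L/s.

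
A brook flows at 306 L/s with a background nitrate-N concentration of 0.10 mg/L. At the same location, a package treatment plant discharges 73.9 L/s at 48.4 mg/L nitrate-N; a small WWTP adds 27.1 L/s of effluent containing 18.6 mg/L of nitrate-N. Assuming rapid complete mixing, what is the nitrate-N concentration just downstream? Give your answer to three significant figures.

10.1 mg/L

Mixed concentration C = ΣQC/ΣQ = (306.0·0.1000 + 73.90·48.40 + 27.10·18.60) / 407.0 = 4111/407.0 = 10.10 mg/L.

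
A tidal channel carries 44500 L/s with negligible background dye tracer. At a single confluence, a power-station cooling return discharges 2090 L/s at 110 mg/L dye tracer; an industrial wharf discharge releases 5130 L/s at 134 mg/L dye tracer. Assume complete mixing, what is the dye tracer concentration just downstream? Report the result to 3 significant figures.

17.7 mg/L

After mixing, C = (44500·0 + 2090·110.0 + 5130·134.0) / 51720 = 917300/51720 = 17.74 mg/L.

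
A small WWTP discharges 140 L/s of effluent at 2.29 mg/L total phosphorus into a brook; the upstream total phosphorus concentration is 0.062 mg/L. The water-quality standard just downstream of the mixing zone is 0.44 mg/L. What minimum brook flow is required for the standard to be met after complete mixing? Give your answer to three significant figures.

685 L/s

Set C_mix = 0.44: (Q·0.06200 + 140.0·2.290) / (Q + 140.0) = 0.44
→ Q = 140.0·(2.290 − 0.44)/(0.44 − 0.06200) = 685.2 L/s.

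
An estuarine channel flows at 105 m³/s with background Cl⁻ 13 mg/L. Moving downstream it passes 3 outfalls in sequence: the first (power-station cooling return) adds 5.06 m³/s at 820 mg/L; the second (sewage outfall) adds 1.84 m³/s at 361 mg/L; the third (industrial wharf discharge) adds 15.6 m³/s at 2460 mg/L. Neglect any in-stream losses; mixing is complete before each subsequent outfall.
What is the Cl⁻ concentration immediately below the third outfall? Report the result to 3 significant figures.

After outfall 1: Q = 105.0 + 5.060 = 110.1 m³/s; C = (105.0·13.00 + 5.060·820.0)/110.1 = 50.10 mg/L.
After outfall 2: Q = 110.1 + 1.840 = 111.9 m³/s; C = (110.1·50.10 + 1.840·361.0)/111.9 = 55.21 mg/L.
After outfall 3: Q = 111.9 + 15.60 = 127.5 m³/s; C = (111.9·55.21 + 15.60·2460)/127.5 = 349.4 mg/L.

349 mg/L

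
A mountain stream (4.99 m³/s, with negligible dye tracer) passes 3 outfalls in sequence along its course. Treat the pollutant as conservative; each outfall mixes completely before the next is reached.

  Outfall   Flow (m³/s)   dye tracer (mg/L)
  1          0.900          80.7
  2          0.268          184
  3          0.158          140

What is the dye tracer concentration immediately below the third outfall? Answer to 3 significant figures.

22.8 mg/L

Below outfall 1: Q → 5.890 m³/s, C = (4.990·0 + 0.9000·80.70)/5.890 = 12.33 mg/L.
Below outfall 2: Q → 6.158 m³/s, C = (5.890·12.33 + 0.2680·184.0)/6.158 = 19.80 mg/L.
Below outfall 3: Q → 6.316 m³/s, C = (6.158·19.80 + 0.1580·140.0)/6.316 = 22.81 mg/L.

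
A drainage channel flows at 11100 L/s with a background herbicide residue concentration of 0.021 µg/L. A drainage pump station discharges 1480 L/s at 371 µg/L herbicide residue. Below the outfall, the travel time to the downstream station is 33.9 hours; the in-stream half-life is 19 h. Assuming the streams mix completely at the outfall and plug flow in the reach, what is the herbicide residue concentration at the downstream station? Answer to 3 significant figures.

12.7 µg/L

Mass balance: C = (11100·0.02100 + 1480·371.0) / 12580 = 549300/12580 = 43.67 µg/L.
Half-life 19 h → k = ln 2 / 19 = 0.03648 h⁻¹ = 0.8756 d⁻¹.
Decay over the reach: 43.67·exp(−kt) = 43.67·0.2903 = 12.68 µg/L.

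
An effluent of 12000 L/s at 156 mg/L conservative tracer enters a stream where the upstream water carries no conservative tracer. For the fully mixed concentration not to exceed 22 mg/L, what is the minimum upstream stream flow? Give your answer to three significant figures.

73100 L/s

Set C_mix = 22: (Q·0 + 12000·156.0) / (Q + 12000) = 22
→ Q = 12000·(156.0 − 22)/(22 − 0) = 73090 L/s.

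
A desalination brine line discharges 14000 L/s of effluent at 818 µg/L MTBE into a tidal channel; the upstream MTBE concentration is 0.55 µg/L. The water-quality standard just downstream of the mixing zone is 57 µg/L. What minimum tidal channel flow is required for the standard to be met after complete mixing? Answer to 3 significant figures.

189000 L/s

Set C_mix = 57: (Q·0.5500 + 14000·818.0) / (Q + 14000) = 57
→ Q = 14000·(818.0 − 57)/(57 − 0.5500) = 188700 L/s.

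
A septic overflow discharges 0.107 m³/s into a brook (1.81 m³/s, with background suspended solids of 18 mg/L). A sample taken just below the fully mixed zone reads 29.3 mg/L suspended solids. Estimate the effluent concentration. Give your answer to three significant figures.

220 mg/L

Mass balance: 1.810·18.00 + 0.1070·Cₑ = 1.917·29.30
→ Cₑ = (1.917·29.30 − 1.810·18.00) / 0.1070 = 220.4 mg/L.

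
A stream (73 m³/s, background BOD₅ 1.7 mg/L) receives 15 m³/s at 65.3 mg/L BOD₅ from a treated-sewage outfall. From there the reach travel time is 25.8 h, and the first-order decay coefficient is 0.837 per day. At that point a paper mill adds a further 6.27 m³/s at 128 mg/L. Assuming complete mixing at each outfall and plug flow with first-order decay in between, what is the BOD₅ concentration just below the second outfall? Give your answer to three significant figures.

Mixed concentration C = ΣQC/ΣQ = (73.00·1.700 + 15.00·65.30) / 88.00 = 1104/88.00 = 12.54 mg/L; combined flow 88.00 m³/s.
After decay, C = 12.54 × e^(−kt) = 12.54 × 0.4067 = 5.100 mg/L.
At the second outfall, C = (88.00·5.100 + 6.270·128.0) / (88.00 + 6.270) = 13.27 mg/L.

13.3 mg/L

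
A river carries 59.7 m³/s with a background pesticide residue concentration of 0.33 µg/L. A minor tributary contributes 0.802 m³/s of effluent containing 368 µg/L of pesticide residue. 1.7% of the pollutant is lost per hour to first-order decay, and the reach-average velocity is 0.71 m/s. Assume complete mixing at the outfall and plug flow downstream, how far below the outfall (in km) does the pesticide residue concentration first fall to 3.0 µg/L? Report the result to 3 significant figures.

82.1 km

Conservation of mass: C = (59.70·0.3300 + 0.8020·368.0) / 60.50 = 314.8/60.50 = 5.204 µg/L.
1.7%/h lost → k = −ln(1 − 0.017) = 0.01715 h⁻¹.
Set 5.204·exp(−k·t) = 3.0 → t = ln(5.204/3.0)/k = 115600 s = 32.12 h.
Distance = v·t = 0.71·115600 = 82100 m = 82.10 km.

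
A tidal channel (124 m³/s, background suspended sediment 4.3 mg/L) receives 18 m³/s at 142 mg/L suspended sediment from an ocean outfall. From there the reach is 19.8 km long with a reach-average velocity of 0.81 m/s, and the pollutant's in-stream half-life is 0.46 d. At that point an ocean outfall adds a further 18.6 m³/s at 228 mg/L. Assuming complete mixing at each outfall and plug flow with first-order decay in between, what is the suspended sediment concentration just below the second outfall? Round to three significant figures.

39.0 mg/L

After mixing, C = (124.0·4.300 + 18.00·142.0) / 142.0 = 3089/142.0 = 21.75 mg/L; combined flow 142.0 m³/s.
Travel time t = 19.8·1000 / 0.81 = 24440 s = 6.790 h.
Half-life 0.46 d → k = ln 2 / 0.46 = 1.507 d⁻¹.
After decay, C = 21.75 × e^(−kt) = 21.75 × 0.6529 = 14.20 mg/L.
At the second outfall, C = (142.0·14.20 + 18.60·228.0) / (142.0 + 18.60) = 38.96 mg/L.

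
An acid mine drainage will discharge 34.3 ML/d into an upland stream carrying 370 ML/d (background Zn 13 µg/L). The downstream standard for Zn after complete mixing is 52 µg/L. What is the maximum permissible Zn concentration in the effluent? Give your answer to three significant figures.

473 µg/L

At the limit, (Qr·Cr + Qe·Cₑ)/(Qr + Qe) = 52:
Cₑ = (404.3·52 − 370.0·13.00) / 34.30 = 472.7 µg/L.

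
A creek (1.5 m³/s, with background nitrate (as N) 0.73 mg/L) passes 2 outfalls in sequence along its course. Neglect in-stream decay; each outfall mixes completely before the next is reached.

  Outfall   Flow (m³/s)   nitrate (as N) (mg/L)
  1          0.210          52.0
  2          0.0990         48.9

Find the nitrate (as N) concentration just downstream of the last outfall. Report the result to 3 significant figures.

Below outfall 1: Q → 1.710 m³/s, C = (1.500·0.7300 + 0.2100·52.00)/1.710 = 7.026 mg/L.
Below outfall 2: Q → 1.809 m³/s, C = (1.710·7.026 + 0.09900·48.90)/1.809 = 9.318 mg/L.

9.32 mg/L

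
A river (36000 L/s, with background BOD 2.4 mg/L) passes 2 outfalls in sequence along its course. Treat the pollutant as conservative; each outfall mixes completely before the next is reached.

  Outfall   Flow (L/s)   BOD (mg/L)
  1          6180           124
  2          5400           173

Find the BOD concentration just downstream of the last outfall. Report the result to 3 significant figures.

37.6 mg/L

After outfall 1: Q = 36000 + 6180 = 42180 L/s; C = (36000·2.400 + 6180·124.0)/42180 = 20.22 mg/L.
After outfall 2: Q = 42180 + 5400 = 47580 L/s; C = (42180·20.22 + 5400·173.0)/47580 = 37.56 mg/L.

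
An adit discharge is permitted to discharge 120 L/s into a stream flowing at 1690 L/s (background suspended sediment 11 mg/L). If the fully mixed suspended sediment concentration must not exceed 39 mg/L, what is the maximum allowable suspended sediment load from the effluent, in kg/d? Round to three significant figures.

4490 kg/d

Mass balance at the limit: 1690·11.00 + 120.0·Cₑ = 1810·39 → Cₑ = 433.3 mg/L.
120.0 L/s = 0.1200 m³/s. Load = 0.1200 m³/s × 433.3 g/m³ × 86 400 s/d = 4493 kg/d.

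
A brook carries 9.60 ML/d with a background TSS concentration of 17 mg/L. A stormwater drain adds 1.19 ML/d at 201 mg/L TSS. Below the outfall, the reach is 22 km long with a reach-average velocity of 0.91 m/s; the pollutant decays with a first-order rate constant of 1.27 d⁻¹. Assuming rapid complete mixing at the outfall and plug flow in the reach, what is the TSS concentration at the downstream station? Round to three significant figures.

Mixed concentration C = ΣQC/ΣQ = (9.600·17.00 + 1.190·201.0) / 10.79 = 402.4/10.79 = 37.29 mg/L.
Travel time t = 22·1000 / 0.91 = 24180 s = 6.716 h.
Decay over the reach: 37.29·exp(−kt) = 37.29·0.7009 = 26.14 mg/L.

26.1 mg/L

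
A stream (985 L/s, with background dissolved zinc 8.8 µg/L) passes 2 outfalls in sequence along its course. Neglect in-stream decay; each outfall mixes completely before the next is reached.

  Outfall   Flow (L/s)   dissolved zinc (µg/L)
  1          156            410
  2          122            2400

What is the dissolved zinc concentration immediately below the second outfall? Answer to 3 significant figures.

289 µg/L

After outfall 1: Q = 985.0 + 156.0 = 1141 L/s; C = (985.0·8.800 + 156.0·410.0)/1141 = 63.65 µg/L.
After outfall 2: Q = 1141 + 122.0 = 1263 L/s; C = (1141·63.65 + 122.0·2400)/1263 = 289.3 µg/L.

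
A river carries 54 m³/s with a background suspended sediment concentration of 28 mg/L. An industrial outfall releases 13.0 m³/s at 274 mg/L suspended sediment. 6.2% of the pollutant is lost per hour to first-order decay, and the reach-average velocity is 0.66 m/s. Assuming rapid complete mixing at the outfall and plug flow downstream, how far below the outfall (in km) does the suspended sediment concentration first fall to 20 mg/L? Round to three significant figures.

49.4 km

Conservation of mass: C = (54.00·28.00 + 13.00·274.0) / 67.00 = 5074/67.00 = 75.73 mg/L.
6.2%/h lost → k = −ln(1 − 0.062) = 0.06401 h⁻¹.
Set 75.73·exp(−k·t) = 20 → t = ln(75.73/20)/k = 74890 s = 20.80 h.
Distance = v·t = 0.66·74890 = 49430 m = 49.43 km.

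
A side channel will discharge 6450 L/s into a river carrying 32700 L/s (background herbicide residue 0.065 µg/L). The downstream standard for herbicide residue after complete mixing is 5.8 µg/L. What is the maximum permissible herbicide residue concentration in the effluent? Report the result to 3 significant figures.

At the limit, (Qr·Cr + Qe·Cₑ)/(Qr + Qe) = 5.8:
Cₑ = (39150·5.8 − 32700·0.06500) / 6450 = 34.88 µg/L.

34.9 µg/L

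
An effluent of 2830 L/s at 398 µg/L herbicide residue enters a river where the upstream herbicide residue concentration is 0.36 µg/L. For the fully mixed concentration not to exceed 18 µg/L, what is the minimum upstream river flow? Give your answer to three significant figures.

Set C_mix = 18: (Q·0.3600 + 2830·398.0) / (Q + 2830) = 18
→ Q = 2830·(398.0 − 18)/(18 − 0.3600) = 60960 L/s.

61000 L/s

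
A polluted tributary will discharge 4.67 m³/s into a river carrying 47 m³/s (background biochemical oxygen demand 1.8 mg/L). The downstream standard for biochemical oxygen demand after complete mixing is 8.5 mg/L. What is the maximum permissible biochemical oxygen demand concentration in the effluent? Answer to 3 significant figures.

75.9 mg/L

At the limit, (Qr·Cr + Qe·Cₑ)/(Qr + Qe) = 8.5:
Cₑ = (51.67·8.5 − 47.00·1.800) / 4.670 = 75.93 mg/L.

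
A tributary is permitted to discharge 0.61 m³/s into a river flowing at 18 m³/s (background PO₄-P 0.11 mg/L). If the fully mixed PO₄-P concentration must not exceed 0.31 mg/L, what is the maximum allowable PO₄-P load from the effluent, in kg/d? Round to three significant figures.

Mass balance at the limit: 18.00·0.1100 + 0.6100·Cₑ = 18.61·0.31 → Cₑ = 6.212 mg/L.
Load = 0.6100 m³/s × 6.212 g/m³ × 86 400 s/d = 327.4 kg/d.

327 kg/d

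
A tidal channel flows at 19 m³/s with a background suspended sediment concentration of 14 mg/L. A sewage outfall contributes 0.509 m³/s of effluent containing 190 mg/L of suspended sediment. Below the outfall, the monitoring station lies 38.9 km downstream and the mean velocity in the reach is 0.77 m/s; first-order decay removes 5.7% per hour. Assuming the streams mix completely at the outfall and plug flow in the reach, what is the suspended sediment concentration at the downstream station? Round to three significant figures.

8.16 mg/L

Mixed concentration C = ΣQC/ΣQ = (19.00·14.00 + 0.5090·190.0) / 19.51 = 362.7/19.51 = 18.59 mg/L.
Travel time t = 38.9·1000 / 0.77 = 50520 s = 14.03 h.
5.7%/h lost → k = −ln(1 − 0.057) = 0.05869 h⁻¹.
Decay over the reach: 18.59·exp(−kt) = 18.59·0.4389 = 8.159 mg/L.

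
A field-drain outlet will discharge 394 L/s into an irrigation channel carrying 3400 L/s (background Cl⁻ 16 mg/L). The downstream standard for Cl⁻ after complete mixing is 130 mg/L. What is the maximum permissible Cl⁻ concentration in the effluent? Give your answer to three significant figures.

At the limit, (Qr·Cr + Qe·Cₑ)/(Qr + Qe) = 130:
Cₑ = (3794·130 − 3400·16.00) / 394.0 = 1114 mg/L.

1110 mg/L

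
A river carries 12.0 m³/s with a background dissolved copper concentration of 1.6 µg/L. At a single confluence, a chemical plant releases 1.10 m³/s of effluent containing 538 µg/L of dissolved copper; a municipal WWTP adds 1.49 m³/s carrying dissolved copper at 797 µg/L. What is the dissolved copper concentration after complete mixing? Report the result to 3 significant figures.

123 µg/L

Flow-weighted average: C = (12.00·1.600 + 1.100·538.0 + 1.490·797.0) / 14.59 = 1799/14.59 = 123.3 µg/L.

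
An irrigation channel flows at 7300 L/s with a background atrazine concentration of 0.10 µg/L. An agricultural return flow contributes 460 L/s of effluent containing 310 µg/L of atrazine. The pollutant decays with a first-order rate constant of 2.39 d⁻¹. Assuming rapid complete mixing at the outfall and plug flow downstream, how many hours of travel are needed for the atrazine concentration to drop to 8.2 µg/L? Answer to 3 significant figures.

Conservation of mass: C = (7300·0.1000 + 460.0·310.0) / 7760 = 143300/7760 = 18.47 µg/L.
18.47·exp(−k·t) = 8.2 → t = ln(18.47/8.2)/k = 29360 s = 8.154 h.

8.15 h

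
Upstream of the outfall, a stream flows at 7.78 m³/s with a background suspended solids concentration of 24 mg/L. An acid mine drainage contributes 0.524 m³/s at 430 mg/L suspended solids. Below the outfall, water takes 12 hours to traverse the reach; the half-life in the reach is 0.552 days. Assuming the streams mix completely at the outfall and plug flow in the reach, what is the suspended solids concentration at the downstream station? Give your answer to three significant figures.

After mixing, C = (7.780·24.00 + 0.5240·430.0) / 8.304 = 412.0/8.304 = 49.62 mg/L.
Half-life 0.552 d → k = ln 2 / 0.552 = 1.256 d⁻¹.
Decay over the reach: 49.62·exp(−kt) = 49.62·0.5337 = 26.48 mg/L.

26.5 mg/L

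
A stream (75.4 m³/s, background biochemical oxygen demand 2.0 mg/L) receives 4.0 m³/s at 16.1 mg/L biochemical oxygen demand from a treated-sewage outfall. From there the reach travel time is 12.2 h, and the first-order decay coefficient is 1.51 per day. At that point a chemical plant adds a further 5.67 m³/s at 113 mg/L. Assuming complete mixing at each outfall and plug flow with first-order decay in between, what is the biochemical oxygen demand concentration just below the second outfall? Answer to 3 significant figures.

8.71 mg/L

Conservation of mass: C = (75.40·2.000 + 4.000·16.10) / 79.40 = 215.2/79.40 = 2.710 mg/L; combined flow 79.40 m³/s.
First-order decay: C = 2.710·exp(−k·t) = 2.710·0.4641 = 1.258 mg/L.
Second outfall: C = (79.40·1.258 + 5.670·113.0)/85.07 = 8.706 mg/L.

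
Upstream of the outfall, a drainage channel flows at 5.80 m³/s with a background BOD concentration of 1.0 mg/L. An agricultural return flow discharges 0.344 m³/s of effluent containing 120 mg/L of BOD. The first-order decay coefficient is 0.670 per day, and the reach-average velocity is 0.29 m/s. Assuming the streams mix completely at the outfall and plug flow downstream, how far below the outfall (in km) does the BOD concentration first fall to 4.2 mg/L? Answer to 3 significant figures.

22.5 km

Mixed concentration C = ΣQC/ΣQ = (5.800·1.000 + 0.3440·120.0) / 6.144 = 47.08/6.144 = 7.663 mg/L.
Set 7.663·exp(−k·t) = 4.2 → t = ln(7.663/4.2)/k = 77540 s = 21.54 h.
Distance = v·t = 0.29·77540 = 22490 m = 22.49 km.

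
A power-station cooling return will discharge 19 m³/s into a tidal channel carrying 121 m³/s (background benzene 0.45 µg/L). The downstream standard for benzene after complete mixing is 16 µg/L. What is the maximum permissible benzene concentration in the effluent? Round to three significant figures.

115 µg/L

At the limit, (Qr·Cr + Qe·Cₑ)/(Qr + Qe) = 16:
Cₑ = (140.0·16 − 121.0·0.4500) / 19.00 = 115.0 µg/L.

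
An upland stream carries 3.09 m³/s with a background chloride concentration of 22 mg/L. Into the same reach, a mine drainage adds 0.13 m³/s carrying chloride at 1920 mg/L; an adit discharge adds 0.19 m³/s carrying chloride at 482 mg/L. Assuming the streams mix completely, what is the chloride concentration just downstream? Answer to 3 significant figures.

Flow-weighted average: C = (3.090·22.00 + 0.1300·1920 + 0.1900·482.0) / 3.410 = 409.2/3.410 = 120.0 mg/L.

120 mg/L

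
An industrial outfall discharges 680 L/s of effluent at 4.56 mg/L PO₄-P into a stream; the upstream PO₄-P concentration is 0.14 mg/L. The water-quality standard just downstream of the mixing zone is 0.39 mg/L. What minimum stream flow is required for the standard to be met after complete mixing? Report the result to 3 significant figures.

Set C_mix = 0.39: (Q·0.1400 + 680.0·4.560) / (Q + 680.0) = 0.39
→ Q = 680.0·(4.560 − 0.39)/(0.39 − 0.1400) = 11340 L/s.

11300 L/s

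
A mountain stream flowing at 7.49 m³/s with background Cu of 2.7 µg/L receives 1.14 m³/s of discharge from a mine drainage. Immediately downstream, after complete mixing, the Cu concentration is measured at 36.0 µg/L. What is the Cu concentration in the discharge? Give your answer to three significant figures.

255 µg/L

Mass balance: 7.490·2.700 + 1.140·Cₑ = 8.630·36.00
→ Cₑ = (8.630·36.00 − 7.490·2.700) / 1.140 = 254.8 µg/L.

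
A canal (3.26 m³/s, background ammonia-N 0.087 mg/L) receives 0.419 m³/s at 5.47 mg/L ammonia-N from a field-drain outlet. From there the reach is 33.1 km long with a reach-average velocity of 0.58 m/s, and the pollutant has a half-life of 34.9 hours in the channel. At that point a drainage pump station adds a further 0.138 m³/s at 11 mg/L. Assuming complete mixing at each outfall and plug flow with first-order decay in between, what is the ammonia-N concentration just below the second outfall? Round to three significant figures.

After mixing, C = (3.260·0.08700 + 0.4190·5.470) / 3.679 = 2.576/3.679 = 0.7001 mg/L; combined flow 3.679 m³/s.
Travel time t = 33.1·1000 / 0.58 = 57070 s = 15.85 h.
Half-life 34.9 h → k = ln 2 / 34.9 = 0.01986 h⁻¹ = 0.4767 d⁻¹.
Applying C = C₀e^(−kt): 0.7001 × 0.7299 = 0.5110 mg/L.
Second outfall: C = (3.679·0.5110 + 0.1380·11.00)/3.817 = 0.8902 mg/L.

0.890 mg/L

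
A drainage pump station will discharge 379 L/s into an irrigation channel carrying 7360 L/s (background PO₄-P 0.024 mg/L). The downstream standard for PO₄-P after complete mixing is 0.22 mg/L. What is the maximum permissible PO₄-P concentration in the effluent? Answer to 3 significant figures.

At the limit, (Qr·Cr + Qe·Cₑ)/(Qr + Qe) = 0.22:
Cₑ = (7739·0.22 − 7360·0.02400) / 379.0 = 4.026 mg/L.

4.03 mg/L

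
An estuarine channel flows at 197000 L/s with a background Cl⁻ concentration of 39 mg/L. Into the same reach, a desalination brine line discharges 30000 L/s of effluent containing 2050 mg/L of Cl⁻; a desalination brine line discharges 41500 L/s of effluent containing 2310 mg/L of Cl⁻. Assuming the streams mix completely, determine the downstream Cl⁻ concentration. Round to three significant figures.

615 mg/L

Mass balance: C = (197000·39.00 + 30000·2050 + 41500·2310) / 268500 = 165000000/268500 = 614.7 mg/L.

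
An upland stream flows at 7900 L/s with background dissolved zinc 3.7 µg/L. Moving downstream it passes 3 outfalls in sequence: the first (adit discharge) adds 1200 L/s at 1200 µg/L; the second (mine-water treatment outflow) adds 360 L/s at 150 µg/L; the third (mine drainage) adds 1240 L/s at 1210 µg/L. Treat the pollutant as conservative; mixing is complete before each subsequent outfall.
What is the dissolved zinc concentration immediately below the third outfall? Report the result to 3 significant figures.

After outfall 1: Q = 7900 + 1200 = 9100 L/s; C = (7900·3.700 + 1200·1200)/9100 = 161.5 µg/L.
After outfall 2: Q = 9100 + 360.0 = 9460 L/s; C = (9100·161.5 + 360.0·150.0)/9460 = 161.0 µg/L.
After outfall 3: Q = 9460 + 1240 = 10700 L/s; C = (9460·161.0 + 1240·1210)/10700 = 282.6 µg/L.

283 µg/L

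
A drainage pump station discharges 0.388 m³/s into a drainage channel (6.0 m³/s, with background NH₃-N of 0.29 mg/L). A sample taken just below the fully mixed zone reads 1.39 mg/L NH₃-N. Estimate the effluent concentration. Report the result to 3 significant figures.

Mass balance: 6.000·0.2900 + 0.3880·Cₑ = 6.388·1.390
→ Cₑ = (6.388·1.390 − 6.000·0.2900) / 0.3880 = 18.40 mg/L.

18.4 mg/L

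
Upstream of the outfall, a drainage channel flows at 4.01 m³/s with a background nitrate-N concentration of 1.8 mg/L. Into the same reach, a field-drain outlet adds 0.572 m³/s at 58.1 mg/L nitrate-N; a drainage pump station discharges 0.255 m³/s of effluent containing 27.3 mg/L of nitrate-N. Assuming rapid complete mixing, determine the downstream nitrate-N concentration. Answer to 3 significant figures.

9.80 mg/L

After mixing, C = (4.010·1.800 + 0.5720·58.10 + 0.2550·27.30) / 4.837 = 47.41/4.837 = 9.802 mg/L.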